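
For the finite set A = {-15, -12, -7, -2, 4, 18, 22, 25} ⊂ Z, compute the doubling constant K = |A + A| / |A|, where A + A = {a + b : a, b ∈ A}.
K = |A + A| / |A| = 34/8 = 17/4

Enumerate A + A = {a + b : a, b ∈ A}. With |A| = 8, there are |A|^2 = 64 ordered sum pairs; collecting distinct values, A + A = {-30, -27, -24, -22, -19, -17, -14, -11, -9, -8, -4, -3, 2, 3, 6, 7, 8, 10, 11, 13, 15, 16, 18, 20, 22, 23, 26, 29, 36, 40, 43, 44, 47, 50}, so |A + A| = 34. Thus K = 34/8 = 17/4. For comparison, the minimum possible |A + A| over all 8-element sets is 2·8 − 1 = 15 (so min K = 15/8), attained only by arithmetic progressions.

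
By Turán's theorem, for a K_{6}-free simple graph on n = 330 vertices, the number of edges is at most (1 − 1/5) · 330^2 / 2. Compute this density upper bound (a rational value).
Turán density bound = (4/5) · 330^2/2 = 43560

Turán's theorem: ex(n, K_{r+1}) is achieved by the complete r-partite Turán graph T(n, r) with parts as balanced as possible, and is at most (1 − 1/r) · n^2/2. For r = 5, n = 330: the density bound is (4/5) · 108900/2 = 43560. Since 5 ∣ 330, the Turán graph T(330, 5) has parts of equal size 66, and its edge count e(T(330, 5)) = 43560 attains the density bound exactly.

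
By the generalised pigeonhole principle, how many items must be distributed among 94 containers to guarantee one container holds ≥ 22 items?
n = (22 − 1)·94 + 1 = 1975

By the generalised pigeonhole principle, to guarantee some box contains ≥ r objects we need more than (r − 1) · k objects total. Threshold: n = (r − 1) · k + 1. With r = 22 and k = 94: n = 21 · 94 + 1 = 1974 + 1 = 1975. For n = 1974 = 21 · 94, we can put exactly 21 objects in every box, avoiding 22 in any single one — so 1975 is tight.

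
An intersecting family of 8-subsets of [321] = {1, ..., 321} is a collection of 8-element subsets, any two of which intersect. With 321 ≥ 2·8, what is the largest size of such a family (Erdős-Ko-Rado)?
max |F| = C(320, 7) = 63815149590720

The Erdős-Ko-Rado theorem states: for n ≥ 2k, an intersecting family of k-subsets of an n-element set has size at most C(n − 1, k − 1), with equality for 'star' families {A ⊆ [n] : |A| = k, i ∈ A} (fix an element i). For n = 321, k = 8: C(320, 7) = 63815149590720.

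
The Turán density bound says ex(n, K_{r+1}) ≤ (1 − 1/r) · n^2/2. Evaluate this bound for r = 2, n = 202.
Turán density bound = (1/2) · 202^2/2 = 10201

Turán's theorem: ex(n, K_{r+1}) is achieved by the complete r-partite Turán graph T(n, r) with parts as balanced as possible, and is at most (1 − 1/r) · n^2/2. For r = 2, n = 202: the density bound is (1/2) · 40804/2 = 10201. Since 2 ∣ 202, the Turán graph T(202, 2) has parts of equal size 101, and its edge count e(T(202, 2)) = 10201 attains the density bound exactly.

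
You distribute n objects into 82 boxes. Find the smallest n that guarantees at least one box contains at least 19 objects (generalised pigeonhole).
n = (19 − 1)·82 + 1 = 1477

By the generalised pigeonhole principle, to guarantee some box contains ≥ r objects we need more than (r − 1) · k objects total. Threshold: n = (r − 1) · k + 1. With r = 19 and k = 82: n = 18 · 82 + 1 = 1476 + 1 = 1477. For n = 1476 = 18 · 82, we can put exactly 18 objects in every box, avoiding 19 in any single one — so 1477 is tight.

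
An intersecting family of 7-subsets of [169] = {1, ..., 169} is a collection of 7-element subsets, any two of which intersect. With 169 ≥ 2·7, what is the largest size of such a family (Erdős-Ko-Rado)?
max |F| = C(168, 6) = 28530983404

The Erdős-Ko-Rado theorem states: for n ≥ 2k, an intersecting family of k-subsets of an n-element set has size at most C(n − 1, k − 1), with equality for 'star' families {A ⊆ [n] : |A| = k, i ∈ A} (fix an element i). For n = 169, k = 7: C(168, 6) = 28530983404.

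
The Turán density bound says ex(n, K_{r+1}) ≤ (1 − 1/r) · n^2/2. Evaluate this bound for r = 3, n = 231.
Turán density bound = (2/3) · 231^2/2 = 17787

Turán's theorem: ex(n, K_{r+1}) is achieved by the complete r-partite Turán graph T(n, r) with parts as balanced as possible, and is at most (1 − 1/r) · n^2/2. For r = 3, n = 231: the density bound is (2/3) · 53361/2 = 17787. Since 3 ∣ 231, the Turán graph T(231, 3) has parts of equal size 77, and its edge count e(T(231, 3)) = 17787 attains the density bound exactly.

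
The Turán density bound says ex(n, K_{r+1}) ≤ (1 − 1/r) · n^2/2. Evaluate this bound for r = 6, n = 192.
Turán density bound = (5/6) · 192^2/2 = 15360

Turán's theorem: ex(n, K_{r+1}) is achieved by the complete r-partite Turán graph T(n, r) with parts as balanced as possible, and is at most (1 − 1/r) · n^2/2. For r = 6, n = 192: the density bound is (5/6) · 36864/2 = 15360. Since 6 ∣ 192, the Turán graph T(192, 6) has parts of equal size 32, and its edge count e(T(192, 6)) = 15360 attains the density bound exactly.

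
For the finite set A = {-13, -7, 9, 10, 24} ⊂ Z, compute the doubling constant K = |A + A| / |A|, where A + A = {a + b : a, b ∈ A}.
K = |A + A| / |A| = 15/5 = 3

Enumerate A + A = {a + b : a, b ∈ A}. With |A| = 5, there are |A|^2 = 25 ordered sum pairs; collecting distinct values, A + A = {-26, -20, -14, -4, -3, 2, 3, 11, 17, 18, 19, 20, 33, 34, 48}, so |A + A| = 15. Thus K = 15/5 = 3. For comparison, the minimum possible |A + A| over all 5-element sets is 2·5 − 1 = 9 (so min K = 9/5), attained only by arithmetic progressions.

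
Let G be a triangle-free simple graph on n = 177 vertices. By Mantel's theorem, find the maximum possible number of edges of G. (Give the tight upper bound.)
ex(177, K_3) = ⌊177^2/4⌋ = 7832

Mantel (1907): a triangle-free graph on n vertices has at most ⌊n^2/4⌋ edges, with equality for the complete bipartite graph K_{⌊n/2⌋, ⌈n/2⌉}. For n = 177: ⌊177^2/4⌋ = ⌊31329/4⌋ = 7832. The extremal graph is K_{88, 89}, which has 88·89 = 7832 edges.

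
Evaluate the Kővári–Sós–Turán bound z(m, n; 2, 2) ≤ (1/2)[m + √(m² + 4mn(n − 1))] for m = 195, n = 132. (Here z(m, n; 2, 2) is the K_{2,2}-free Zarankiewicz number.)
z(195, 132; 2, 2) ≤ (1/2)[195 + √(195² + 4·195·132·131)] = (1/2)[195 + √13525785] = 1936.3709

Kővári–Sós–Turán: let r_1, ..., r_195 be the row sums and z = Σ r_i the total number of 1s. Each pair of columns can share at most one row with both entries 1 (else a 2×2 all-ones block appears), so Σ_i C(r_i, 2) ≤ C(132, 2) = 8646. By convexity Σ_i C(r_i, 2) ≥ 195·C(z/195, 2) = z(z − 195)/(2·195), giving z² − 195z − 195·132·131 ≤ 0 and hence z ≤ (1/2)[195 + √(38025 + 4·3371940)] = (1/2)[195 + √13525785] ≈ (1/2)(195 + 3677.7418) = 1936.3709.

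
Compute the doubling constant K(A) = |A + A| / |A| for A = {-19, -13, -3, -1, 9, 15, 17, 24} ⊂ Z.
K = |A + A| / |A| = 32/8 = 4

Enumerate A + A = {a + b : a, b ∈ A}. With |A| = 8, there are |A|^2 = 64 ordered sum pairs; collecting distinct values, A + A = {-38, -32, -26, -22, -20, -16, -14, -10, -6, -4, -2, 2, 4, 5, 6, 8, 11, 12, 14, 16, 18, 21, 23, 24, 26, 30, 32, 33, 34, 39, 41, 48}, so |A + A| = 32. Thus K = 32/8 = 4. For comparison, the minimum possible |A + A| over all 8-element sets is 2·8 − 1 = 15 (so min K = 15/8), attained only by arithmetic progressions.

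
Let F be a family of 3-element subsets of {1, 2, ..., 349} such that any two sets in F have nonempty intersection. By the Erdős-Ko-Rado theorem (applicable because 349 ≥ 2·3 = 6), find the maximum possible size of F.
max |F| = C(348, 2) = 60378

The Erdős-Ko-Rado theorem states: for n ≥ 2k, an intersecting family of k-subsets of an n-element set has size at most C(n − 1, k − 1), with equality for 'star' families {A ⊆ [n] : |A| = k, i ∈ A} (fix an element i). For n = 349, k = 3: C(348, 2) = 60378.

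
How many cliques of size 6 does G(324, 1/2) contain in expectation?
E[# K_6] = C(324, 6) · (1/2)^C(6, 2) = 1533615896736 / 2^15 = 47925496773/1024 ≈ 46802242.942383

For each 6-subset S of vertices (there are C(324, 6) = 1533615896736 such S), let X_S = 1 if S induces a K_6 (all C(6, 2) = 15 edges present). Then P(X_S = 1) = (1/2)^15 = 1/32768. By linearity of expectation, E[# K_6] = C(324, 6) · (1/2)^15 = 1533615896736 / 32768 = 47925496773/1024 ≈ 46802242.942383.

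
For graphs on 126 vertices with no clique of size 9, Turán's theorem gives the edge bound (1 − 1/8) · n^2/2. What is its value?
Turán density bound = (7/8) · 126^2/2 = 27783/4 ≈ 6945.75

Turán's theorem: ex(n, K_{r+1}) is achieved by the complete r-partite Turán graph T(n, r) with parts as balanced as possible, and is at most (1 − 1/r) · n^2/2. For r = 8, n = 126: the density bound is (7/8) · 15876/2 = 27783/4 ≈ 6945.75. The integer-valued extremum is e(T(126, 8)) = 6945, which is strictly less than the density bound 27783/4 since 8 ∤ 126 (the parts of T(126, 8) cannot all be equal).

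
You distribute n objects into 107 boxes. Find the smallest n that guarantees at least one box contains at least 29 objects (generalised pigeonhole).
n = (29 − 1)·107 + 1 = 2997

By the generalised pigeonhole principle, to guarantee some box contains ≥ r objects we need more than (r − 1) · k objects total. Threshold: n = (r − 1) · k + 1. With r = 29 and k = 107: n = 28 · 107 + 1 = 2996 + 1 = 2997. For n = 2996 = 28 · 107, we can put exactly 28 objects in every box, avoiding 29 in any single one — so 2997 is tight.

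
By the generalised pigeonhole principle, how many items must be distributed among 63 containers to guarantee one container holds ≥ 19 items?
n = (19 − 1)·63 + 1 = 1135

By the generalised pigeonhole principle, to guarantee some box contains ≥ r objects we need more than (r − 1) · k objects total. Threshold: n = (r − 1) · k + 1. With r = 19 and k = 63: n = 18 · 63 + 1 = 1134 + 1 = 1135. For n = 1134 = 18 · 63, we can put exactly 18 objects in every box, avoiding 19 in any single one — so 1135 is tight.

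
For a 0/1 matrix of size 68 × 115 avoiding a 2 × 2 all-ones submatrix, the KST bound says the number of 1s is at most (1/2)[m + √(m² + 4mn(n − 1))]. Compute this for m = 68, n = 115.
z(68, 115; 2, 2) ≤ (1/2)[68 + √(68² + 4·68·115·114)] = (1/2)[68 + √3570544] = 978.7942

Kővári–Sós–Turán: let r_1, ..., r_68 be the row sums and z = Σ r_i the total number of 1s. Each pair of columns can share at most one row with both entries 1 (else a 2×2 all-ones block appears), so Σ_i C(r_i, 2) ≤ C(115, 2) = 6555. By convexity Σ_i C(r_i, 2) ≥ 68·C(z/68, 2) = z(z − 68)/(2·68), giving z² − 68z − 68·115·114 ≤ 0 and hence z ≤ (1/2)[68 + √(4624 + 4·891480)] = (1/2)[68 + √3570544] ≈ (1/2)(68 + 1889.5883) = 978.7942.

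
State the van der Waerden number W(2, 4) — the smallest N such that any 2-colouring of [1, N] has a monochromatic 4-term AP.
W(2, 4) = 35

W(2, 4) = 35. The lower bound W(2, 4) > 34 comes from an explicit good 2-colouring of [1, 34]; the upper bound W(2, 4) ≤ 35 was verified by exhaustive search over 2-colourings of [1, 35].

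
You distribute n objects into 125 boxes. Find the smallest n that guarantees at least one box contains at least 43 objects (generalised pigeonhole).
n = (43 − 1)·125 + 1 = 5251

By the generalised pigeonhole principle, to guarantee some box contains ≥ r objects we need more than (r − 1) · k objects total. Threshold: n = (r − 1) · k + 1. With r = 43 and k = 125: n = 42 · 125 + 1 = 5250 + 1 = 5251. For n = 5250 = 42 · 125, we can put exactly 42 objects in every box, avoiding 43 in any single one — so 5251 is tight.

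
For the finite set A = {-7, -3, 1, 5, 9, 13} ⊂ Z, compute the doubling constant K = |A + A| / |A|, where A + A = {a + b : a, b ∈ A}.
K = |A + A| / |A| = 11/6

Enumerate A + A = {a + b : a, b ∈ A}. With |A| = 6, there are |A|^2 = 36 ordered sum pairs; collecting distinct values, A + A = {-14, -10, -6, -2, 2, 6, 10, 14, 18, 22, 26}, so |A + A| = 11. Thus K = 11/6. Here |A + A| = 2|A| − 1 = 11, the minimum possible — so K = 11/6 is minimal, which holds iff A is an arithmetic progression.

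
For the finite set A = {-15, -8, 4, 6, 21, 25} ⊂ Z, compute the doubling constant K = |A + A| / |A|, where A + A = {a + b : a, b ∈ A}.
K = |A + A| / |A| = 20/6 = 10/3

Enumerate A + A = {a + b : a, b ∈ A}. With |A| = 6, there are |A|^2 = 36 ordered sum pairs; collecting distinct values, A + A = {-30, -23, -16, -11, -9, -4, -2, 6, 8, 10, 12, 13, 17, 25, 27, 29, 31, 42, 46, 50}, so |A + A| = 20. Thus K = 20/6 = 10/3. For comparison, the minimum possible |A + A| over all 6-element sets is 2·6 − 1 = 11 (so min K = 11/6), attained only by arithmetic progressions.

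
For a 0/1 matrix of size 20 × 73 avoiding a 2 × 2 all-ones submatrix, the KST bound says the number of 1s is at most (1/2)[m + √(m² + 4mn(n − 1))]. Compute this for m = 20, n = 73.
z(20, 73; 2, 2) ≤ (1/2)[20 + √(20² + 4·20·73·72)] = (1/2)[20 + √420880] = 334.3763

Kővári–Sós–Turán: let r_1, ..., r_20 be the row sums and z = Σ r_i the total number of 1s. Each pair of columns can share at most one row with both entries 1 (else a 2×2 all-ones block appears), so Σ_i C(r_i, 2) ≤ C(73, 2) = 2628. By convexity Σ_i C(r_i, 2) ≥ 20·C(z/20, 2) = z(z − 20)/(2·20), giving z² − 20z − 20·73·72 ≤ 0 and hence z ≤ (1/2)[20 + √(400 + 4·105120)] = (1/2)[20 + √420880] ≈ (1/2)(20 + 648.7526) = 334.3763.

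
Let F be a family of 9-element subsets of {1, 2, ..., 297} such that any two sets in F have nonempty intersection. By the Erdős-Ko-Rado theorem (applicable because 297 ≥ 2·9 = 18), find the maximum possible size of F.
max |F| = C(296, 8) = 1328555909343565

The Erdős-Ko-Rado theorem states: for n ≥ 2k, an intersecting family of k-subsets of an n-element set has size at most C(n − 1, k − 1), with equality for 'star' families {A ⊆ [n] : |A| = k, i ∈ A} (fix an element i). For n = 297, k = 9: C(296, 8) = 1328555909343565.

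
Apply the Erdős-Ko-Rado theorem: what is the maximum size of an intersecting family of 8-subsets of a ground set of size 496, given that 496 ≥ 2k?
max |F| = C(495, 7) = 1384522649304795

Erdős-Ko-Rado (1961): when n ≥ 2k, max |F| = C(n−1, k−1). The bound is attained by the star {A : i ∈ A} for any fixed i ∈ [n]. Here C(496−1, 8−1) = C(495, 7) = 1384522649304795.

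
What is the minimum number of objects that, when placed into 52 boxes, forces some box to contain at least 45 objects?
n = (45 − 1)·52 + 1 = 2289

By the generalised pigeonhole principle, to guarantee some box contains ≥ r objects we need more than (r − 1) · k objects total. Threshold: n = (r − 1) · k + 1. With r = 45 and k = 52: n = 44 · 52 + 1 = 2288 + 1 = 2289. For n = 2288 = 44 · 52, we can put exactly 44 objects in every box, avoiding 45 in any single one — so 2289 is tight.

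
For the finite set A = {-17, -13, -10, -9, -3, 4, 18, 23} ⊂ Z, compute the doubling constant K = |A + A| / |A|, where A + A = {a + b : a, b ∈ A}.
K = |A + A| / |A| = 30/8 = 15/4

Enumerate A + A = {a + b : a, b ∈ A}. With |A| = 8, there are |A|^2 = 64 ordered sum pairs; collecting distinct values, A + A = {-34, -30, -27, -26, -23, -22, -20, -19, -18, -16, -13, -12, -9, -6, -5, 1, 5, 6, 8, 9, 10, 13, 14, 15, 20, 22, 27, 36, 41, 46}, so |A + A| = 30. Thus K = 30/8 = 15/4. For comparison, the minimum possible |A + A| over all 8-element sets is 2·8 − 1 = 15 (so min K = 15/8), attained only by arithmetic progressions.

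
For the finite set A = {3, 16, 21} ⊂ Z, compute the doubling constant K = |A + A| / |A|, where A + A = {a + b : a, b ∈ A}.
K = |A + A| / |A| = 6/3 = 2

Enumerate A + A = {a + b : a, b ∈ A}. With |A| = 3, there are |A|^2 = 9 ordered sum pairs; collecting distinct values, A + A = {6, 19, 24, 32, 37, 42}, so |A + A| = 6. Thus K = 6/3 = 2. For comparison, the minimum possible |A + A| over all 3-element sets is 2·3 − 1 = 5 (so min K = 5/3), attained only by arithmetic progressions.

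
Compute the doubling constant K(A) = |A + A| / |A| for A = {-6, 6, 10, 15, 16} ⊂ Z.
K = |A + A| / |A| = 15/5 = 3

Enumerate A + A = {a + b : a, b ∈ A}. With |A| = 5, there are |A|^2 = 25 ordered sum pairs; collecting distinct values, A + A = {-12, 0, 4, 9, 10, 12, 16, 20, 21, 22, 25, 26, 30, 31, 32}, so |A + A| = 15. Thus K = 15/5 = 3. For comparison, the minimum possible |A + A| over all 5-element sets is 2·5 − 1 = 9 (so min K = 9/5), attained only by arithmetic progressions.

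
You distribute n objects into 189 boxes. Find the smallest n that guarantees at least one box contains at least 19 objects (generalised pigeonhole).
n = (19 − 1)·189 + 1 = 3403

By the generalised pigeonhole principle, to guarantee some box contains ≥ r objects we need more than (r − 1) · k objects total. Threshold: n = (r − 1) · k + 1. With r = 19 and k = 189: n = 18 · 189 + 1 = 3402 + 1 = 3403. For n = 3402 = 18 · 189, we can put exactly 18 objects in every box, avoiding 19 in any single one — so 3403 is tight.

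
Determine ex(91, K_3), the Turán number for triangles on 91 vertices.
ex(91, K_3) = ⌊91^2/4⌋ = 2070

Mantel (1907): a triangle-free graph on n vertices has at most ⌊n^2/4⌋ edges, with equality for the complete bipartite graph K_{⌊n/2⌋, ⌈n/2⌉}. For n = 91: ⌊91^2/4⌋ = ⌊8281/4⌋ = 2070. The extremal graph is K_{45, 46}, which has 45·46 = 2070 edges.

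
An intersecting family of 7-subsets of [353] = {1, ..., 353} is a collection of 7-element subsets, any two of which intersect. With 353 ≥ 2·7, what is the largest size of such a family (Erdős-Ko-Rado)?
max |F| = C(352, 6) = 2531159270640

The Erdős-Ko-Rado theorem states: for n ≥ 2k, an intersecting family of k-subsets of an n-element set has size at most C(n − 1, k − 1), with equality for 'star' families {A ⊆ [n] : |A| = k, i ∈ A} (fix an element i). For n = 353, k = 7: C(352, 6) = 2531159270640.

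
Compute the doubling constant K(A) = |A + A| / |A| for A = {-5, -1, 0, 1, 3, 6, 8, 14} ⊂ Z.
K = |A + A| / |A| = 26/8 = 13/4

Enumerate A + A = {a + b : a, b ∈ A}. With |A| = 8, there are |A|^2 = 64 ordered sum pairs; collecting distinct values, A + A = {-10, -6, -5, -4, -2, -1, 0, 1, 2, 3, 4, 5, 6, 7, 8, 9, 11, 12, 13, 14, 15, 16, 17, 20, 22, 28}, so |A + A| = 26. Thus K = 26/8 = 13/4. For comparison, the minimum possible |A + A| over all 8-element sets is 2·8 − 1 = 15 (so min K = 15/8), attained only by arithmetic progressions.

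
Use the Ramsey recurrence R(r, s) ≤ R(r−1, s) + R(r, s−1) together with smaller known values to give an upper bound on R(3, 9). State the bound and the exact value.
R(3, 9) ≤ R(2, 9) + R(3, 8) = 9 + 28 = 37; exact value R(3, 9) = 36.

The Erdős–Szekeres recurrence R(r, s) ≤ R(r−1, s) + R(r, s−1) applied to (r, s) = (3, 9) gives
  R(3, 9) ≤ R(2, 9) + R(3, 8) = 9 + 28 = 37.
(Recall R(2, k) = k and R is symmetric.) The recurrence is not tight here (it gives 37, but the exact value is R(3, 9) = 36); the tight upper bound requires a sharper argument than the simple recurrence, combined with a lower-bound construction on K_{35}.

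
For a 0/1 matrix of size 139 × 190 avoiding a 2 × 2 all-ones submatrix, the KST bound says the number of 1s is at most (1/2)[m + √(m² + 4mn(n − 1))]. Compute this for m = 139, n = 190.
z(139, 190; 2, 2) ≤ (1/2)[139 + √(139² + 4·139·190·189)] = (1/2)[139 + √19985281] = 2304.745

Kővári–Sós–Turán: let r_1, ..., r_139 be the row sums and z = Σ r_i the total number of 1s. Each pair of columns can share at most one row with both entries 1 (else a 2×2 all-ones block appears), so Σ_i C(r_i, 2) ≤ C(190, 2) = 17955. By convexity Σ_i C(r_i, 2) ≥ 139·C(z/139, 2) = z(z − 139)/(2·139), giving z² − 139z − 139·190·189 ≤ 0 and hence z ≤ (1/2)[139 + √(19321 + 4·4991490)] = (1/2)[139 + √19985281] ≈ (1/2)(139 + 4470.49) = 2304.745.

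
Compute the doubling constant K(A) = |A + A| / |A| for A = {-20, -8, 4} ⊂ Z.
K = |A + A| / |A| = 5/3

Enumerate A + A = {a + b : a, b ∈ A}. With |A| = 3, there are |A|^2 = 9 ordered sum pairs; collecting distinct values, A + A = {-40, -28, -16, -4, 8}, so |A + A| = 5. Thus K = 5/3. Here |A + A| = 2|A| − 1 = 5, the minimum possible — so K = 5/3 is minimal, which holds iff A is an arithmetic progression.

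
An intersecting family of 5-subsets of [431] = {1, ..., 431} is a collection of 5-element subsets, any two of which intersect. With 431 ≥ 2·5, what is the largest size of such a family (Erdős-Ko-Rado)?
max |F| = C(430, 4) = 1404708305

The Erdős-Ko-Rado theorem states: for n ≥ 2k, an intersecting family of k-subsets of an n-element set has size at most C(n − 1, k − 1), with equality for 'star' families {A ⊆ [n] : |A| = k, i ∈ A} (fix an element i). For n = 431, k = 5: C(430, 4) = 1404708305.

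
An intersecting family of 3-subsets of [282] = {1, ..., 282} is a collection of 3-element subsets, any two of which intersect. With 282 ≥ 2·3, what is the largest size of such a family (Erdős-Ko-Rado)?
max |F| = C(281, 2) = 39340

The Erdős-Ko-Rado theorem states: for n ≥ 2k, an intersecting family of k-subsets of an n-element set has size at most C(n − 1, k − 1), with equality for 'star' families {A ⊆ [n] : |A| = k, i ∈ A} (fix an element i). For n = 282, k = 3: C(281, 2) = 39340.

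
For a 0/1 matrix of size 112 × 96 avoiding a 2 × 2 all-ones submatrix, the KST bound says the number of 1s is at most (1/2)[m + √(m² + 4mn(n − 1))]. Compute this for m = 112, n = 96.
z(112, 96; 2, 2) ≤ (1/2)[112 + √(112² + 4·112·96·95)] = (1/2)[112 + √4098304] = 1068.2134

Kővári–Sós–Turán: let r_1, ..., r_112 be the row sums and z = Σ r_i the total number of 1s. Each pair of columns can share at most one row with both entries 1 (else a 2×2 all-ones block appears), so Σ_i C(r_i, 2) ≤ C(96, 2) = 4560. By convexity Σ_i C(r_i, 2) ≥ 112·C(z/112, 2) = z(z − 112)/(2·112), giving z² − 112z − 112·96·95 ≤ 0 and hence z ≤ (1/2)[112 + √(12544 + 4·1021440)] = (1/2)[112 + √4098304] ≈ (1/2)(112 + 2024.4268) = 1068.2134.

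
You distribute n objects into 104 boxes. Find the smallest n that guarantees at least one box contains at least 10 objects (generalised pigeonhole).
n = (10 − 1)·104 + 1 = 937

By the generalised pigeonhole principle, to guarantee some box contains ≥ r objects we need more than (r − 1) · k objects total. Threshold: n = (r − 1) · k + 1. With r = 10 and k = 104: n = 9 · 104 + 1 = 936 + 1 = 937. For n = 936 = 9 · 104, we can put exactly 9 objects in every box, avoiding 10 in any single one — so 937 is tight.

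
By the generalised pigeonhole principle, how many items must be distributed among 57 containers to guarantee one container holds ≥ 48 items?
n = (48 − 1)·57 + 1 = 2680

By the generalised pigeonhole principle, to guarantee some box contains ≥ r objects we need more than (r − 1) · k objects total. Threshold: n = (r − 1) · k + 1. With r = 48 and k = 57: n = 47 · 57 + 1 = 2679 + 1 = 2680. For n = 2679 = 47 · 57, we can put exactly 47 objects in every box, avoiding 48 in any single one — so 2680 is tight.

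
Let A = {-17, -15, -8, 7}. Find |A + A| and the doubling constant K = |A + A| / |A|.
K = |A + A| / |A| = 10/4 = 5/2

Enumerate A + A = {a + b : a, b ∈ A}. With |A| = 4, there are |A|^2 = 16 ordered sum pairs; collecting distinct values, A + A = {-34, -32, -30, -25, -23, -16, -10, -8, -1, 14}, so |A + A| = 10. Thus K = 10/4 = 5/2. For comparison, the minimum possible |A + A| over all 4-element sets is 2·4 − 1 = 7 (so min K = 7/4), attained only by arithmetic progressions.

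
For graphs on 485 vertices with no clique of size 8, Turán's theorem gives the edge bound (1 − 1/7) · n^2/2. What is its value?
Turán density bound = (6/7) · 485^2/2 = 705675/7 ≈ 100810.7143

Turán's theorem: ex(n, K_{r+1}) is achieved by the complete r-partite Turán graph T(n, r) with parts as balanced as possible, and is at most (1 − 1/r) · n^2/2. For r = 7, n = 485: the density bound is (6/7) · 235225/2 = 705675/7 ≈ 100810.7143. The integer-valued extremum is e(T(485, 7)) = 100810, which is strictly less than the density bound 705675/7 since 7 ∤ 485 (the parts of T(485, 7) cannot all be equal).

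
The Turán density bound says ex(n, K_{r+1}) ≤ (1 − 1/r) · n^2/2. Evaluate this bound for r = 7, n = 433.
Turán density bound = (6/7) · 433^2/2 = 562467/7 ≈ 80352.4286

Turán's theorem: ex(n, K_{r+1}) is achieved by the complete r-partite Turán graph T(n, r) with parts as balanced as possible, and is at most (1 − 1/r) · n^2/2. For r = 7, n = 433: the density bound is (6/7) · 187489/2 = 562467/7 ≈ 80352.4286. The integer-valued extremum is e(T(433, 7)) = 80352, which is strictly less than the density bound 562467/7 since 7 ∤ 433 (the parts of T(433, 7) cannot all be equal).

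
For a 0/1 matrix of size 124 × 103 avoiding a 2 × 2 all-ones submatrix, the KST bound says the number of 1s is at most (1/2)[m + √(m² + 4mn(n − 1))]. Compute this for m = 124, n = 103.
z(124, 103; 2, 2) ≤ (1/2)[124 + √(124² + 4·124·103·102)] = (1/2)[124 + √5226352] = 1205.0608

Kővári–Sós–Turán: let r_1, ..., r_124 be the row sums and z = Σ r_i the total number of 1s. Each pair of columns can share at most one row with both entries 1 (else a 2×2 all-ones block appears), so Σ_i C(r_i, 2) ≤ C(103, 2) = 5253. By convexity Σ_i C(r_i, 2) ≥ 124·C(z/124, 2) = z(z − 124)/(2·124), giving z² − 124z − 124·103·102 ≤ 0 and hence z ≤ (1/2)[124 + √(15376 + 4·1302744)] = (1/2)[124 + √5226352] ≈ (1/2)(124 + 2286.1216) = 1205.0608.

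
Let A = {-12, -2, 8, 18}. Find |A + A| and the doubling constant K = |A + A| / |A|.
K = |A + A| / |A| = 7/4

Enumerate A + A = {a + b : a, b ∈ A}. With |A| = 4, there are |A|^2 = 16 ordered sum pairs; collecting distinct values, A + A = {-24, -14, -4, 6, 16, 26, 36}, so |A + A| = 7. Thus K = 7/4. Here |A + A| = 2|A| − 1 = 7, the minimum possible — so K = 7/4 is minimal, which holds iff A is an arithmetic progression.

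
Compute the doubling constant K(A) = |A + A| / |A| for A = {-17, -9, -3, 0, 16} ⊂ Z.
K = |A + A| / |A| = 15/5 = 3

Enumerate A + A = {a + b : a, b ∈ A}. With |A| = 5, there are |A|^2 = 25 ordered sum pairs; collecting distinct values, A + A = {-34, -26, -20, -18, -17, -12, -9, -6, -3, -1, 0, 7, 13, 16, 32}, so |A + A| = 15. Thus K = 15/5 = 3. For comparison, the minimum possible |A + A| over all 5-element sets is 2·5 − 1 = 9 (so min K = 9/5), attained only by arithmetic progressions.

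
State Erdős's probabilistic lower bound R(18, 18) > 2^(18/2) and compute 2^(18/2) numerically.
2^(18/2) = 512; so R(18, 18) > 512

Colour each edge of K_n uniformly at random with red/blue. The expected number of monochromatic K_18 is C(n, 18) · 2 · 2^(−C(18,2)). If C(n, 18) · 2^(1 − C(18,2)) < 1, then with positive probability no monochromatic K_18 exists, so R(18, 18) > n. The standard estimate C(n, 18) ≤ n^18/18! shows this inequality holds whenever n ≤ 2^(18/2) (since 18! · 2^(C(18,2) − 1) > 2^(18^2/2) ≥ n^18). Hence R(18, 18) > 2^(18/2) = 512.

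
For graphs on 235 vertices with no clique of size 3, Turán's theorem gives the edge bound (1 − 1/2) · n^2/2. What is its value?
Turán density bound = (1/2) · 235^2/2 = 55225/4 ≈ 13806.25

Turán's theorem: ex(n, K_{r+1}) is achieved by the complete r-partite Turán graph T(n, r) with parts as balanced as possible, and is at most (1 − 1/r) · n^2/2. For r = 2, n = 235: the density bound is (1/2) · 55225/2 = 55225/4 ≈ 13806.25. The integer-valued extremum is e(T(235, 2)) = 13806, which is strictly less than the density bound 55225/4 since 2 ∤ 235 (the parts of T(235, 2) cannot all be equal).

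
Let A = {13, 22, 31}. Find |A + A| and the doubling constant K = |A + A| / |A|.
K = |A + A| / |A| = 5/3

Enumerate A + A = {a + b : a, b ∈ A}. With |A| = 3, there are |A|^2 = 9 ordered sum pairs; collecting distinct values, A + A = {26, 35, 44, 53, 62}, so |A + A| = 5. Thus K = 5/3. Here |A + A| = 2|A| − 1 = 5, the minimum possible — so K = 5/3 is minimal, which holds iff A is an arithmetic progression.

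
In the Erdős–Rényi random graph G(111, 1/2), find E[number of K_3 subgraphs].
E[# K_3] = C(111, 3) · (1/2)^C(3, 2) = 221815 / 2^3 = 27726.875

For each 3-subset S of vertices (there are C(111, 3) = 221815 such S), let X_S = 1 if S induces a K_3 (all C(3, 2) = 3 edges present). Then P(X_S = 1) = (1/2)^3 = 1/8. By linearity of expectation, E[# K_3] = C(111, 3) · (1/2)^3 = 221815 / 8 = 27726.875.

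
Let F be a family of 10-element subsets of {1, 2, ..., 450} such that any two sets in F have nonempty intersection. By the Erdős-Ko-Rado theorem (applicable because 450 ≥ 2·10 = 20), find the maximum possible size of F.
max |F| = C(449, 9) = 1885433720689619464

The Erdős-Ko-Rado theorem states: for n ≥ 2k, an intersecting family of k-subsets of an n-element set has size at most C(n − 1, k − 1), with equality for 'star' families {A ⊆ [n] : |A| = k, i ∈ A} (fix an element i). For n = 450, k = 10: C(449, 9) = 1885433720689619464.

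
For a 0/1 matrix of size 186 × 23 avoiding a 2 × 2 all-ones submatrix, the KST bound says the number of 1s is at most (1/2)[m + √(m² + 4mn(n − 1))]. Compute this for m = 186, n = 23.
z(186, 23; 2, 2) ≤ (1/2)[186 + √(186² + 4·186·23·22)] = (1/2)[186 + √411060] = 413.5698

Kővári–Sós–Turán: let r_1, ..., r_186 be the row sums and z = Σ r_i the total number of 1s. Each pair of columns can share at most one row with both entries 1 (else a 2×2 all-ones block appears), so Σ_i C(r_i, 2) ≤ C(23, 2) = 253. By convexity Σ_i C(r_i, 2) ≥ 186·C(z/186, 2) = z(z − 186)/(2·186), giving z² − 186z − 186·23·22 ≤ 0 and hence z ≤ (1/2)[186 + √(34596 + 4·94116)] = (1/2)[186 + √411060] ≈ (1/2)(186 + 641.1396) = 413.5698.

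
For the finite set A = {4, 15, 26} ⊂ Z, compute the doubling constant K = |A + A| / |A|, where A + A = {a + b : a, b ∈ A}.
K = |A + A| / |A| = 5/3

Enumerate A + A = {a + b : a, b ∈ A}. With |A| = 3, there are |A|^2 = 9 ordered sum pairs; collecting distinct values, A + A = {8, 19, 30, 41, 52}, so |A + A| = 5. Thus K = 5/3. Here |A + A| = 2|A| − 1 = 5, the minimum possible — so K = 5/3 is minimal, which holds iff A is an arithmetic progression.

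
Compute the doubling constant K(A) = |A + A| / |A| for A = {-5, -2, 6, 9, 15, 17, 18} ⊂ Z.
K = |A + A| / |A| = 23/7

Enumerate A + A = {a + b : a, b ∈ A}. With |A| = 7, there are |A|^2 = 49 ordered sum pairs; collecting distinct values, A + A = {-10, -7, -4, 1, 4, 7, 10, 12, 13, 15, 16, 18, 21, 23, 24, 26, 27, 30, 32, 33, 34, 35, 36}, so |A + A| = 23. Thus K = 23/7. For comparison, the minimum possible |A + A| over all 7-element sets is 2·7 − 1 = 13 (so min K = 13/7), attained only by arithmetic progressions.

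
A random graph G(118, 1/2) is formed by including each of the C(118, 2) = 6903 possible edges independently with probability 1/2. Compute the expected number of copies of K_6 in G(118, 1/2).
E[# K_6] = C(118, 6) · (1/2)^C(6, 2) = 3295144749 / 2^15 ≈ 100559.837311

For each 6-subset S of vertices (there are C(118, 6) = 3295144749 such S), let X_S = 1 if S induces a K_6 (all C(6, 2) = 15 edges present). Then P(X_S = 1) = (1/2)^15 = 1/32768. By linearity of expectation, E[# K_6] = C(118, 6) · (1/2)^15 = 3295144749 / 32768 ≈ 100559.837311.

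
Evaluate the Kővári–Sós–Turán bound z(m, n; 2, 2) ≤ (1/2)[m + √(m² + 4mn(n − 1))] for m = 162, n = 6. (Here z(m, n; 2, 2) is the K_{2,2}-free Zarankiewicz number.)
z(162, 6; 2, 2) ≤ (1/2)[162 + √(162² + 4·162·6·5)] = (1/2)[162 + √45684] = 187.8691

Kővári–Sós–Turán: let r_1, ..., r_162 be the row sums and z = Σ r_i the total number of 1s. Each pair of columns can share at most one row with both entries 1 (else a 2×2 all-ones block appears), so Σ_i C(r_i, 2) ≤ C(6, 2) = 15. By convexity Σ_i C(r_i, 2) ≥ 162·C(z/162, 2) = z(z − 162)/(2·162), giving z² − 162z − 162·6·5 ≤ 0 and hence z ≤ (1/2)[162 + √(26244 + 4·4860)] = (1/2)[162 + √45684] ≈ (1/2)(162 + 213.7382) = 187.8691.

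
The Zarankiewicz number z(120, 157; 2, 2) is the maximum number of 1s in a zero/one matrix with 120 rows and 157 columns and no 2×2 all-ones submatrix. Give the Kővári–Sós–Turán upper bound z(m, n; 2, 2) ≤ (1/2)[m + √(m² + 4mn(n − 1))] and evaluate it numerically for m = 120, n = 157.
z(120, 157; 2, 2) ≤ (1/2)[120 + √(120² + 4·120·157·156)] = (1/2)[120 + √11770560] = 1775.4125

Kővári–Sós–Turán: let r_1, ..., r_120 be the row sums and z = Σ r_i the total number of 1s. Each pair of columns can share at most one row with both entries 1 (else a 2×2 all-ones block appears), so Σ_i C(r_i, 2) ≤ C(157, 2) = 12246. By convexity Σ_i C(r_i, 2) ≥ 120·C(z/120, 2) = z(z − 120)/(2·120), giving z² − 120z − 120·157·156 ≤ 0 and hence z ≤ (1/2)[120 + √(14400 + 4·2939040)] = (1/2)[120 + √11770560] ≈ (1/2)(120 + 3430.825) = 1775.4125.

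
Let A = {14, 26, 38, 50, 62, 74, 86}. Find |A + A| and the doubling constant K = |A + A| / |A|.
K = |A + A| / |A| = 13/7

Enumerate A + A = {a + b : a, b ∈ A}. With |A| = 7, there are |A|^2 = 49 ordered sum pairs; collecting distinct values, A + A = {28, 40, 52, 64, 76, 88, 100, 112, 124, 136, 148, 160, 172}, so |A + A| = 13. Thus K = 13/7. Here |A + A| = 2|A| − 1 = 13, the minimum possible — so K = 13/7 is minimal, which holds iff A is an arithmetic progression.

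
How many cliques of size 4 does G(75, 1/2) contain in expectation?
E[# K_4] = C(75, 4) · (1/2)^C(4, 2) = 1215450 / 2^6 = 607725/32 = 18991.40625

For each 4-subset S of vertices (there are C(75, 4) = 1215450 such S), let X_S = 1 if S induces a K_4 (all C(4, 2) = 6 edges present). Then P(X_S = 1) = (1/2)^6 = 1/64. By linearity of expectation, E[# K_4] = C(75, 4) · (1/2)^6 = 1215450 / 64 = 607725/32 = 18991.40625.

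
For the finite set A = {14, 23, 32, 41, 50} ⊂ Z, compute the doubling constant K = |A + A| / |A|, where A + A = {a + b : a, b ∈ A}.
K = |A + A| / |A| = 9/5

Enumerate A + A = {a + b : a, b ∈ A}. With |A| = 5, there are |A|^2 = 25 ordered sum pairs; collecting distinct values, A + A = {28, 37, 46, 55, 64, 73, 82, 91, 100}, so |A + A| = 9. Thus K = 9/5. Here |A + A| = 2|A| − 1 = 9, the minimum possible — so K = 9/5 is minimal, which holds iff A is an arithmetic progression.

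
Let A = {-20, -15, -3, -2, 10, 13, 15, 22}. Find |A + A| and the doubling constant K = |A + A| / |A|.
K = |A + A| / |A| = 32/8 = 4

Enumerate A + A = {a + b : a, b ∈ A}. With |A| = 8, there are |A|^2 = 64 ordered sum pairs; collecting distinct values, A + A = {-40, -35, -30, -23, -22, -18, -17, -10, -7, -6, -5, -4, -2, 0, 2, 7, 8, 10, 11, 12, 13, 19, 20, 23, 25, 26, 28, 30, 32, 35, 37, 44}, so |A + A| = 32. Thus K = 32/8 = 4. For comparison, the minimum possible |A + A| over all 8-element sets is 2·8 − 1 = 15 (so min K = 15/8), attained only by arithmetic progressions.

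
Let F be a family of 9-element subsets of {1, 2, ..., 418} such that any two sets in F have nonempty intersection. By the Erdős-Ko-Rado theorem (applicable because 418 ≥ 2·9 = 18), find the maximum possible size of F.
max |F| = C(417, 8) = 21194845068522060

The Erdős-Ko-Rado theorem states: for n ≥ 2k, an intersecting family of k-subsets of an n-element set has size at most C(n − 1, k − 1), with equality for 'star' families {A ⊆ [n] : |A| = k, i ∈ A} (fix an element i). For n = 418, k = 9: C(417, 8) = 21194845068522060.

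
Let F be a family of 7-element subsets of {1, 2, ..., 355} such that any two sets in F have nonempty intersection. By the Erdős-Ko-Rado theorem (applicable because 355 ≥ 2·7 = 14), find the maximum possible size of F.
max |F| = C(354, 6) = 2619320984280

Erdős-Ko-Rado (1961): when n ≥ 2k, max |F| = C(n−1, k−1). The bound is attained by the star {A : i ∈ A} for any fixed i ∈ [n]. Here C(355−1, 7−1) = C(354, 6) = 2619320984280.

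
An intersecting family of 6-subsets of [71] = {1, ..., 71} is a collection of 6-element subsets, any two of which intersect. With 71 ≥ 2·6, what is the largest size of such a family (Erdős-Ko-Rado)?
max |F| = C(70, 5) = 12103014

Erdős-Ko-Rado (1961): when n ≥ 2k, max |F| = C(n−1, k−1). The bound is attained by the star {A : i ∈ A} for any fixed i ∈ [n]. Here C(71−1, 6−1) = C(70, 5) = 12103014.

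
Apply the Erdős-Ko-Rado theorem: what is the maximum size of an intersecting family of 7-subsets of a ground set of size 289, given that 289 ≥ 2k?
max |F| = C(288, 6) = 752068773456

Erdős-Ko-Rado (1961): when n ≥ 2k, max |F| = C(n−1, k−1). The bound is attained by the star {A : i ∈ A} for any fixed i ∈ [n]. Here C(289−1, 7−1) = C(288, 6) = 752068773456.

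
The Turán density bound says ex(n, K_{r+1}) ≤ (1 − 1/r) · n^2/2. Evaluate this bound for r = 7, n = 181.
Turán density bound = (6/7) · 181^2/2 = 98283/7 ≈ 14040.4286

Turán's theorem: ex(n, K_{r+1}) is achieved by the complete r-partite Turán graph T(n, r) with parts as balanced as possible, and is at most (1 − 1/r) · n^2/2. For r = 7, n = 181: the density bound is (6/7) · 32761/2 = 98283/7 ≈ 14040.4286. The integer-valued extremum is e(T(181, 7)) = 14040, which is strictly less than the density bound 98283/7 since 7 ∤ 181 (the parts of T(181, 7) cannot all be equal).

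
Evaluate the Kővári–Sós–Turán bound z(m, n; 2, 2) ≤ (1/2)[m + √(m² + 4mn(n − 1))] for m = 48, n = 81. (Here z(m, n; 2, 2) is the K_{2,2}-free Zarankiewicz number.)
z(48, 81; 2, 2) ≤ (1/2)[48 + √(48² + 4·48·81·80)] = (1/2)[48 + √1246464] = 582.2258

Kővári–Sós–Turán: let r_1, ..., r_48 be the row sums and z = Σ r_i the total number of 1s. Each pair of columns can share at most one row with both entries 1 (else a 2×2 all-ones block appears), so Σ_i C(r_i, 2) ≤ C(81, 2) = 3240. By convexity Σ_i C(r_i, 2) ≥ 48·C(z/48, 2) = z(z − 48)/(2·48), giving z² − 48z − 48·81·80 ≤ 0 and hence z ≤ (1/2)[48 + √(2304 + 4·311040)] = (1/2)[48 + √1246464] ≈ (1/2)(48 + 1116.4515) = 582.2258.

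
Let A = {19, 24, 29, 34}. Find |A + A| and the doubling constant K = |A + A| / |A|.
K = |A + A| / |A| = 7/4

Enumerate A + A = {a + b : a, b ∈ A}. With |A| = 4, there are |A|^2 = 16 ordered sum pairs; collecting distinct values, A + A = {38, 43, 48, 53, 58, 63, 68}, so |A + A| = 7. Thus K = 7/4. Here |A + A| = 2|A| − 1 = 7, the minimum possible — so K = 7/4 is minimal, which holds iff A is an arithmetic progression.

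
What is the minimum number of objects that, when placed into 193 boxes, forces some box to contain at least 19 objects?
n = (19 − 1)·193 + 1 = 3475

By the generalised pigeonhole principle, to guarantee some box contains ≥ r objects we need more than (r − 1) · k objects total. Threshold: n = (r − 1) · k + 1. With r = 19 and k = 193: n = 18 · 193 + 1 = 3474 + 1 = 3475. For n = 3474 = 18 · 193, we can put exactly 18 objects in every box, avoiding 19 in any single one — so 3475 is tight.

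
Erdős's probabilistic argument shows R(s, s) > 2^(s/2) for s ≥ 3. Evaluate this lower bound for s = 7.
2^(7/2) = 11.3137; so R(7, 7) > 11.3137

Colour each edge of K_n uniformly at random with red/blue. The expected number of monochromatic K_7 is C(n, 7) · 2 · 2^(−C(7,2)). If C(n, 7) · 2^(1 − C(7,2)) < 1, then with positive probability no monochromatic K_7 exists, so R(7, 7) > n. The standard estimate C(n, 7) ≤ n^7/7! shows this inequality holds whenever n ≤ 2^(7/2) (since 7! · 2^(C(7,2) − 1) > 2^(7^2/2) ≥ n^7). Hence R(7, 7) > 2^(7/2) = 11.3137.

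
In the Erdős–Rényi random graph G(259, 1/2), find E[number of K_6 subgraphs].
E[# K_6] = C(259, 6) · (1/2)^C(6, 2) = 395488590784 / 2^15 = 6179509231/512 ≈ 12069353.966797

For each 6-subset S of vertices (there are C(259, 6) = 395488590784 such S), let X_S = 1 if S induces a K_6 (all C(6, 2) = 15 edges present). Then P(X_S = 1) = (1/2)^15 = 1/32768. By linearity of expectation, E[# K_6] = C(259, 6) · (1/2)^15 = 395488590784 / 32768 = 6179509231/512 ≈ 12069353.966797.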